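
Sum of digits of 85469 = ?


8 + 5 + 4 + 6 + 9 = 32


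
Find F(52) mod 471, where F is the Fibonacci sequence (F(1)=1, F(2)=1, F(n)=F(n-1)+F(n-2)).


F(k) mod 471 for k=1..52:
1, 1, 2, 3, 5, 8, 13, 21, 34, 55, 89, 144, 233, 377, 139, 45, 184, 229, 413, 171, 113, 284, 397, 210, 136, 346, 11, 357, 368, 254, 151, 405, 85, 19, 104, 123, 227, 350, 106, 456, 91, 76, 167, 243, 410, 182, 121, 303, 424, 256, 209, 465
F(52) mod 471 = 465


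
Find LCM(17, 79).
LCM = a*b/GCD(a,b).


GCD(17, 79) = 1
LCM = 17*79/1 = 1343/1 = 1343

LCM = 1343


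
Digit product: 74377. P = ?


7 × 4 × 3 × 7 × 7 = 4116


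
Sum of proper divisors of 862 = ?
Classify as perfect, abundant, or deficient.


Proper divisors: 1, 2, 431
Sum = 1 + 2 + 431 = 434
434 < 862 → deficient

s(862) = 434 (deficient)


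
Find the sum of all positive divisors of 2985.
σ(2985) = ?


Divisors of 2985: 1, 3, 5, 15, 199, 597, 995, 2985
Sum = 1 + 3 + 5 + 15 + 199 + 597 + 995 + 2985 = 4800

σ(2985) = 4800


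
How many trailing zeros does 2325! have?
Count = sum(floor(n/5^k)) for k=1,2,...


floor(2325/5) = 465
floor(2325/25) = 93
floor(2325/125) = 18
floor(2325/625) = 3
Total = 579

579 trailing zeros


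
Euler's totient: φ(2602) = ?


2602 = 2 × 1301
Prime factors: 2, 1301
φ(2602) = 2602 × (1-1/2) × (1-1/1301)
= 2602 × 1/2 × 1300/1301 = 1300

φ(2602) = 1300


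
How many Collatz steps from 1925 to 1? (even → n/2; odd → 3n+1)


1925 → 5776 → 2888 → 1444 → 722 → 361 → 1084 → 542 → 271 → 814 → 407 → 1222 → 611 → 1834 → 917 → 2752 → 1376 → 688 → 344 → 172 → 86 → 43 → 130 → 65 → 196 → 98 → 49 → 148 → 74 → 37 → 112 → 56 → 28 → 14 → 7 → 22 → 11 → 34 → 17 → 52 → 26 → 13 → 40 → 20 → 10 → 5 → 16 → 8 → 4 → 2 → 1
Total steps = 50

50 steps


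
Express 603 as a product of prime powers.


603 / 3 = 201
201 / 3 = 67
67 / 67 = 1
603 = 3^2 × 67


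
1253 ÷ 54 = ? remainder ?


1253 = 54 * 23 + 11
Check: 1242 + 11 = 1253

q = 23, r = 11


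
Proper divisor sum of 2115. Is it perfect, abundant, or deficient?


Proper divisors: 1, 3, 5, 9, 15, 45, 47, 141, 235, 423, 705
Sum = 1 + 3 + 5 + 9 + 15 + 45 + 47 + 141 + 235 + 423 + 705 = 1629
1629 < 2115 → deficient

s(2115) = 1629 (deficient)


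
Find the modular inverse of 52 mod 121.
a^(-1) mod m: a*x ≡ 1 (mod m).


Use the extended Euclidean algorithm on (121, 52); each row r = 121*s + 52*t:
r=121, s=1, t=0
r=52, s=0, t=1
q=2: r=17, s=1, t=-2   [121*(1) + 52*(-2) = 17]
q=3: r=1, s=-3, t=7   [121*(-3) + 52*(7) = 1]
q=17: r=0, s=52, t=-121   [121*(52) + 52*(-121) = 0]
GCD = 1 with t = 7, so 52*(7) ≡ 1 (mod 121)
Inverse = 7 mod 121 = 7
Check: 52 * 7 = 364 ≡ 1 (mod 121)

52^(-1) ≡ 7 (mod 121)


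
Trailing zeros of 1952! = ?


floor(1952/5) = 390
floor(1952/25) = 78
floor(1952/125) = 15
floor(1952/625) = 3
Total = 486

486 trailing zeros


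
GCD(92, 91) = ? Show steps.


92 = 1 * 91 + 1
91 = 91 * 1 + 0
GCD = 1


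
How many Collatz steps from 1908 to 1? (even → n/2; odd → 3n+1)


1908 → 954 → 477 → 1432 → 716 → 358 → 179 → 538 → 269 → 808 → 404 → 202 → 101 → 304 → 152 → 76 → 38 → 19 → 58 → 29 → 88 → 44 → 22 → 11 → 34 → 17 → 52 → 26 → 13 → 40 → 20 → 10 → 5 → 16 → 8 → 4 → 2 → 1
Total steps = 37

37 steps


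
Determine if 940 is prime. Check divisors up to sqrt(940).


940 / 2 = 470 (exact division)
940 is NOT prime.

No, 940 is not prime


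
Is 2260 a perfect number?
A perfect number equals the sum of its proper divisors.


Proper divisors of 2260: 1, 2, 4, 5, 10, 20, 113, 226, 452, 565, 1130
Sum = 1 + 2 + 4 + 5 + 10 + 20 + 113 + 226 + 452 + 565 + 1130 = 2528

No, 2260 is not perfect (2528 ≠ 2260)


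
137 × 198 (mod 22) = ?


137 × 198 = 27126
27126 mod 22 = 0


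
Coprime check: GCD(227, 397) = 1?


Euclidean algorithm:
397 = 1 * 227 + 170
227 = 1 * 170 + 57
170 = 2 * 57 + 56
57 = 1 * 56 + 1
56 = 56 * 1 + 0
GCD(227, 397) = 1

Yes, coprime (GCD = 1)


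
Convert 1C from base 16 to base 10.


1C (base 16) = 28 (decimal)
28 (decimal) = 28 (base 10)


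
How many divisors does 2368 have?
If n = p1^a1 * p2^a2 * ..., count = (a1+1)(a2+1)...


2368 = 2^6 × 37^1
d(2368) = (6+1) × (1+1) = 14

14 divisors


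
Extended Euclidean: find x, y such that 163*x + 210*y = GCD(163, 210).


Tabular extended Euclidean (each row: r = 163*s + 210*t):
r=163, s=1, t=0
r=210, s=0, t=1
q=0: r=163, s=1, t=0   [163*(1) + 210*(0) = 163]
q=1: r=47, s=-1, t=1   [163*(-1) + 210*(1) = 47]
q=3: r=22, s=4, t=-3   [163*(4) + 210*(-3) = 22]
q=2: r=3, s=-9, t=7   [163*(-9) + 210*(7) = 3]
q=7: r=1, s=67, t=-52   [163*(67) + 210*(-52) = 1]
q=3: r=0, s=-210, t=163   [163*(-210) + 210*(163) = 0]
GCD = 1; from the row with r=1: x=67, y=-52
Check: 163*(67) + 210*(-52) = 10921 - 10920 = 1

GCD = 1, x = 67, y = -52


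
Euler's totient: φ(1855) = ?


1855 = 5 × 7 × 53
Prime factors: 5, 7, 53
φ(1855) = 1855 × (1-1/5) × (1-1/7) × (1-1/53)
= 1855 × 4/5 × 6/7 × 52/53 = 1248

φ(1855) = 1248


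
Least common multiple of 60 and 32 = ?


GCD(60, 32) = 4
LCM = 60*32/4 = 1920/4 = 480

LCM = 480


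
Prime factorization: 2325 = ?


2325 / 3 = 775
775 / 5 = 155
155 / 5 = 31
31 / 31 = 1
2325 = 3 × 5^2 × 31


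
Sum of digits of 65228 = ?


6 + 5 + 2 + 2 + 8 = 23


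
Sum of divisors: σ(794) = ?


Divisors of 794: 1, 2, 397, 794
Sum = 1 + 2 + 397 + 794 = 1194

σ(794) = 1194


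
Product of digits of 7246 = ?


7 × 2 × 4 × 6 = 336


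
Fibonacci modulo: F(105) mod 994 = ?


F(k) mod 994 for k=1..105:
1, 1, 2, 3, 5, 8, 13, 21, 34, 55, 89, 144, 233, 377, 610, 987, 603, 596, 205, 801, 12, 813, 825, 644, 475, 125, 600, 725, 331, 62, 393, 455, 848, 309, 163, 472, 635, 113, 748, 861, 615, 482, 103, 585, 688, 279, 967, 252, 225, 477, 702, 185, 887, 78, 965, 49, 20, 69, 89, 158, 247, 405, 652, 63, 715, 778, 499, 283, 782, 71, 853, 924, 783, 713, 502, 221, 723, 944, 673, 623, 302, 925, 233, 164, 397, 561, 958, 525, 489, 20, 509, 529, 44, 573, 617, 196, 813, 15, 828, 843, 677, 526, 209, 735, 944
F(105) mod 994 = 944


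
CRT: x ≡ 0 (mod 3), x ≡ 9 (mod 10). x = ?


M = 3*10 = 30
M1 = M/3 = 10, M2 = M/10 = 3
M1^(-1) mod 3 = 1, M2^(-1) mod 10 = 7
x = 0*10*1 + 9*3*7 = 189
189 mod 30 = 9
Check: 9 mod 3 = 0 ✓, 9 mod 10 = 9 ✓

x ≡ 9 (mod 30)


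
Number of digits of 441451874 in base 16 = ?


441451874 in base 16 = 1A500562
Number of digits = 8

8 digits (base 16)


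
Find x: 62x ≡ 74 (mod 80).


GCD(62, 80) = 2 divides 74
Divide: 31x ≡ 37 (mod 40)
x ≡ 27 (mod 40)


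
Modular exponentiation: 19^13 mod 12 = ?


19^1 mod 12 = 7
19^2 mod 12 = 1
19^3 mod 12 = 7
19^4 mod 12 = 1
19^5 mod 12 = 7
19^6 mod 12 = 1
19^7 mod 12 = 7
19^8 mod 12 = 1
19^9 mod 12 = 7
19^10 mod 12 = 1
19^11 mod 12 = 7
19^12 mod 12 = 1
19^13 mod 12 = 7


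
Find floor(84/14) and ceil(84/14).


84/14 = 6.0000
floor = 6
ceil = 6

floor = 6, ceil = 6


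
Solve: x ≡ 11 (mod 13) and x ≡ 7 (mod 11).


M = 13*11 = 143
M1 = M/13 = 11, M2 = M/11 = 13
M1^(-1) mod 13 = 6, M2^(-1) mod 11 = 6
x = 11*11*6 + 7*13*6 = 1272
1272 mod 143 = 128
Check: 128 mod 13 = 11 ✓, 128 mod 11 = 7 ✓

x ≡ 128 (mod 143)


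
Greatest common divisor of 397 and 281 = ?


397 = 1 * 281 + 116
281 = 2 * 116 + 49
116 = 2 * 49 + 18
49 = 2 * 18 + 13
18 = 1 * 13 + 5
13 = 2 * 5 + 3
5 = 1 * 3 + 2
3 = 1 * 2 + 1
2 = 2 * 1 + 0
GCD = 1


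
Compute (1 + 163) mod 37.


1 + 163 = 164
164 mod 37 = 16


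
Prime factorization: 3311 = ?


3311 / 7 = 473
473 / 11 = 43
43 / 43 = 1
3311 = 7 × 11 × 43


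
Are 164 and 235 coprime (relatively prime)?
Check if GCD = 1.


Euclidean algorithm:
235 = 1 * 164 + 71
164 = 2 * 71 + 22
71 = 3 * 22 + 5
22 = 4 * 5 + 2
5 = 2 * 2 + 1
2 = 2 * 1 + 0
GCD(164, 235) = 1

Yes, coprime (GCD = 1)


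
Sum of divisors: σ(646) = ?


Divisors of 646: 1, 2, 17, 19, 34, 38, 323, 646
Sum = 1 + 2 + 17 + 19 + 34 + 38 + 323 + 646 = 1080

σ(646) = 1080


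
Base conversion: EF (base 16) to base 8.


EF (base 16) = 239 (decimal)
239 (decimal) = 357 (base 8)


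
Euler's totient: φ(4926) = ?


4926 = 2 × 3 × 821
Prime factors: 2, 3, 821
φ(4926) = 4926 × (1-1/2) × (1-1/3) × (1-1/821)
= 4926 × 1/2 × 2/3 × 820/821 = 1640

φ(4926) = 1640


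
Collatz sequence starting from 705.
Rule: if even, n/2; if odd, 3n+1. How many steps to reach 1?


705 → 2116 → 1058 → 529 → 1588 → 794 → 397 → 1192 → 596 → 298 → 149 → 448 → 224 → 112 → 56 → 28 → 14 → 7 → 22 → 11 → 34 → 17 → 52 → 26 → 13 → 40 → 20 → 10 → 5 → 16 → 8 → 4 → 2 → 1
Total steps = 33

33 steps


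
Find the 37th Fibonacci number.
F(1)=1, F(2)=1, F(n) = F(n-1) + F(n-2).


Sequence: 1, 1, 2, 3, 5, 8, 13, 21, 34, 55, 89, 144, 233, 377, 610, 987, 1597, 2584, 4181, 6765, 10946, 17711, 28657, 46368, 75025, 121393, 196418, 317811, 514229, 832040, 1346269, 2178309, 3524578, 5702887, 9227465, 14930352, 24157817
F(37) = 24157817


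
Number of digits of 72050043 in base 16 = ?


72050043 in base 16 = 44B657B
Number of digits = 7

7 digits (base 16)


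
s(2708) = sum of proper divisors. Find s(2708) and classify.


Proper divisors: 1, 2, 4, 677, 1354
Sum = 1 + 2 + 4 + 677 + 1354 = 2038
2038 < 2708 → deficient

s(2708) = 2038 (deficient)


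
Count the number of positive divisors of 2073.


2073 = 3^1 × 691^1
d(2073) = (1+1) × (1+1) = 4

4 divisors


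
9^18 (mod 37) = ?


9^1 mod 37 = 9
9^2 mod 37 = 7
9^3 mod 37 = 26
9^4 mod 37 = 12
9^5 mod 37 = 34
9^6 mod 37 = 10
9^7 mod 37 = 16
9^8 mod 37 = 33
9^9 mod 37 = 1
9^10 mod 37 = 9
9^11 mod 37 = 7
9^12 mod 37 = 26
9^13 mod 37 = 12
9^14 mod 37 = 34
9^15 mod 37 = 10
9^16 mod 37 = 16
9^17 mod 37 = 33
9^18 mod 37 = 1


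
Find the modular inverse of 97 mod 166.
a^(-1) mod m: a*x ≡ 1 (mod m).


Use the extended Euclidean algorithm on (166, 97); each row r = 166*s + 97*t:
r=166, s=1, t=0
r=97, s=0, t=1
q=1: r=69, s=1, t=-1   [166*(1) + 97*(-1) = 69]
q=1: r=28, s=-1, t=2   [166*(-1) + 97*(2) = 28]
q=2: r=13, s=3, t=-5   [166*(3) + 97*(-5) = 13]
q=2: r=2, s=-7, t=12   [166*(-7) + 97*(12) = 2]
q=6: r=1, s=45, t=-77   [166*(45) + 97*(-77) = 1]
q=2: r=0, s=-97, t=166   [166*(-97) + 97*(166) = 0]
GCD = 1 with t = -77, so 97*(-77) ≡ 1 (mod 166)
Inverse = -77 mod 166 = 89
Check: 97 * 89 = 8633 ≡ 1 (mod 166)

97^(-1) ≡ 89 (mod 166)


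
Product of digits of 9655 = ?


9 × 6 × 5 × 5 = 1350


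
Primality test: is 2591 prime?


Check divisors up to sqrt(2591) = 50.9019
No divisors found.
2591 is prime.

Yes, 2591 is prime


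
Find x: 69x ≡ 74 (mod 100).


GCD(69, 100) = 1, unique solution
a^(-1) mod 100 = 29
x = 29 * 74 mod 100 = 46

x ≡ 46 (mod 100)


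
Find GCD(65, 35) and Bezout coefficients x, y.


Tabular extended Euclidean (each row: r = 65*s + 35*t):
r=65, s=1, t=0
r=35, s=0, t=1
q=1: r=30, s=1, t=-1   [65*(1) + 35*(-1) = 30]
q=1: r=5, s=-1, t=2   [65*(-1) + 35*(2) = 5]
q=6: r=0, s=7, t=-13   [65*(7) + 35*(-13) = 0]
GCD = 5; from the row with r=5: x=-1, y=2
Check: 65*(-1) + 35*(2) = -65 + 70 = 5

GCD = 5, x = -1, y = 2


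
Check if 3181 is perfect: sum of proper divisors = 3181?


Proper divisors of 3181: 1
Sum = 1 = 1

No, 3181 is not perfect (1 ≠ 3181)


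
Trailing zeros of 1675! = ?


floor(1675/5) = 335
floor(1675/25) = 67
floor(1675/125) = 13
floor(1675/625) = 2
Total = 417

417 trailing zeros


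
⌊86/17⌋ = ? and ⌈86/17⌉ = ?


86/17 = 5.0588
floor = 5
ceil = 6

floor = 5, ceil = 6


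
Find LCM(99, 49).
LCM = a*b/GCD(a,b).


GCD(99, 49) = 1
LCM = 99*49/1 = 4851/1 = 4851

LCM = 4851


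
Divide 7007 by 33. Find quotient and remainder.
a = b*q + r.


7007 = 33 * 212 + 11
Check: 6996 + 11 = 7007

q = 212, r = 11


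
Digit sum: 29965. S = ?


2 + 9 + 9 + 6 + 5 = 31


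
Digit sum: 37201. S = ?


3 + 7 + 2 + 0 + 1 = 13


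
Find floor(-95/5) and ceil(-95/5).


-95/5 = -19.0000
floor = -19
ceil = -19

floor = -19, ceil = -19


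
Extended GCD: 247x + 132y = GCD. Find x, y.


Tabular extended Euclidean (each row: r = 247*s + 132*t):
r=247, s=1, t=0
r=132, s=0, t=1
q=1: r=115, s=1, t=-1   [247*(1) + 132*(-1) = 115]
q=1: r=17, s=-1, t=2   [247*(-1) + 132*(2) = 17]
q=6: r=13, s=7, t=-13   [247*(7) + 132*(-13) = 13]
q=1: r=4, s=-8, t=15   [247*(-8) + 132*(15) = 4]
q=3: r=1, s=31, t=-58   [247*(31) + 132*(-58) = 1]
q=4: r=0, s=-132, t=247   [247*(-132) + 132*(247) = 0]
GCD = 1; from the row with r=1: x=31, y=-58
Check: 247*(31) + 132*(-58) = 7657 - 7656 = 1

GCD = 1, x = 31, y = -58


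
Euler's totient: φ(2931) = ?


2931 = 3 × 977
Prime factors: 3, 977
φ(2931) = 2931 × (1-1/3) × (1-1/977)
= 2931 × 2/3 × 976/977 = 1952

φ(2931) = 1952


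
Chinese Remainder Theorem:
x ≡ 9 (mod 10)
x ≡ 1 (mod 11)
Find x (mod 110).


M = 10*11 = 110
M1 = M/10 = 11, M2 = M/11 = 10
M1^(-1) mod 10 = 1, M2^(-1) mod 11 = 10
x = 9*11*1 + 1*10*10 = 199
199 mod 110 = 89
Check: 89 mod 10 = 9 ✓, 89 mod 11 = 1 ✓

x ≡ 89 (mod 110)


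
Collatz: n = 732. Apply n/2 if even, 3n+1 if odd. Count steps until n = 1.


732 → 366 → 183 → 550 → 275 → 826 → 413 → 1240 → 620 → 310 → 155 → 466 → 233 → 700 → 350 → 175 → 526 → 263 → 790 → 395 → 1186 → 593 → 1780 → 890 → 445 → 1336 → 668 → 334 → 167 → 502 → 251 → 754 → 377 → 1132 → 566 → 283 → 850 → 425 → 1276 → 638 → 319 → 958 → 479 → 1438 → 719 → 2158 → 1079 → 3238 → 1619 → 4858 → 2429 → 7288 → 3644 → 1822 → 911 → 2734 → 1367 → 4102 → 2051 → 6154 → 3077 → 9232 → 4616 → 2308 → 1154 → 577 → 1732 → 866 → 433 → 1300 → 650 → 325 → 976 → 488 → 244 → 122 → 61 → 184 → 92 → 46 → 23 → 70 → 35 → 106 → 53 → 160 → 80 → 40 → 20 → 10 → 5 → 16 → 8 → 4 → 2 → 1
Total steps = 95

95 steps


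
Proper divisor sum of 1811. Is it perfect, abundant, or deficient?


Proper divisors: 1
Sum = 1 = 1
1 < 1811 → deficient

s(1811) = 1 (deficient)


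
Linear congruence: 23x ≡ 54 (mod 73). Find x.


GCD(23, 73) = 1, unique solution
a^(-1) mod 73 = 54
x = 54 * 54 mod 73 = 69

x ≡ 69 (mod 73)


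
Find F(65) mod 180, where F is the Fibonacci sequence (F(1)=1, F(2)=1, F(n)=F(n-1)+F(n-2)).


F(k) mod 180 for k=1..65:
1, 1, 2, 3, 5, 8, 13, 21, 34, 55, 89, 144, 53, 17, 70, 87, 157, 64, 41, 105, 146, 71, 37, 108, 145, 73, 38, 111, 149, 80, 49, 129, 178, 127, 125, 72, 17, 89, 106, 15, 121, 136, 77, 33, 110, 143, 73, 36, 109, 145, 74, 39, 113, 152, 85, 57, 142, 19, 161, 0, 161, 161, 142, 123, 85
F(65) mod 180 = 85


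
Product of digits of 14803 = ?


1 × 4 × 8 × 0 × 3 = 0


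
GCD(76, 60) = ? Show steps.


76 = 1 * 60 + 16
60 = 3 * 16 + 12
16 = 1 * 12 + 4
12 = 3 * 4 + 0
GCD = 4


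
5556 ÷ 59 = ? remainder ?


5556 = 59 * 94 + 10
Check: 5546 + 10 = 5556

q = 94, r = 10


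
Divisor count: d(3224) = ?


3224 = 2^3 × 13^1 × 31^1
d(3224) = (3+1) × (1+1) × (1+1) = 16

16 divisors


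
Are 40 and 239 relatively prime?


Euclidean algorithm:
239 = 5 * 40 + 39
40 = 1 * 39 + 1
39 = 39 * 1 + 0
GCD(40, 239) = 1

Yes, coprime (GCD = 1)


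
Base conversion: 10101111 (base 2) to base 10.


10101111 (base 2) = 175 (decimal)
175 (decimal) = 175 (base 10)


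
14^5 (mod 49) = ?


14^1 mod 49 = 14
14^2 mod 49 = 0
14^3 mod 49 = 0
14^4 mod 49 = 0
14^5 mod 49 = 0


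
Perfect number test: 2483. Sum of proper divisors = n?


Proper divisors of 2483: 1, 13, 191
Sum = 1 + 13 + 191 = 205

No, 2483 is not perfect (205 ≠ 2483)


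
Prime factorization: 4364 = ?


4364 / 2 = 2182
2182 / 2 = 1091
1091 / 1091 = 1
4364 = 2^2 × 1091


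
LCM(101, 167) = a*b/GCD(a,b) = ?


GCD(101, 167) = 1
LCM = 101*167/1 = 16867/1 = 16867

LCM = 16867


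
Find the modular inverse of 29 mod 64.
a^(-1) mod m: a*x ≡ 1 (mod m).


Use the extended Euclidean algorithm on (64, 29); each row r = 64*s + 29*t:
r=64, s=1, t=0
r=29, s=0, t=1
q=2: r=6, s=1, t=-2   [64*(1) + 29*(-2) = 6]
q=4: r=5, s=-4, t=9   [64*(-4) + 29*(9) = 5]
q=1: r=1, s=5, t=-11   [64*(5) + 29*(-11) = 1]
q=5: r=0, s=-29, t=64   [64*(-29) + 29*(64) = 0]
GCD = 1 with t = -11, so 29*(-11) ≡ 1 (mod 64)
Inverse = -11 mod 64 = 53
Check: 29 * 53 = 1537 ≡ 1 (mod 64)

29^(-1) ≡ 53 (mod 64)


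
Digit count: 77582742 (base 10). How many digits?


77582742 has 8 digits in base 10
floor(log10(77582742)) + 1 = floor(7.8898) + 1 = 8

8 digits (base 10)


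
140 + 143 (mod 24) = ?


140 + 143 = 283
283 mod 24 = 19


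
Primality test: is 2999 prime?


Check divisors up to sqrt(2999) = 54.7631
No divisors found.
2999 is prime.

Yes, 2999 is prime


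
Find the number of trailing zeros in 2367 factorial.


floor(2367/5) = 473
floor(2367/25) = 94
floor(2367/125) = 18
floor(2367/625) = 3
Total = 588

588 trailing zeros


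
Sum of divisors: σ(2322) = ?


Divisors of 2322: 1, 2, 3, 6, 9, 18, 27, 43, 54, 86, 129, 258, 387, 774, 1161, 2322
Sum = 1 + 2 + 3 + 6 + 9 + 18 + 27 + 43 + 54 + 86 + 129 + 258 + 387 + 774 + 1161 + 2322 = 5280

σ(2322) = 5280


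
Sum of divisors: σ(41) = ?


Divisors of 41: 1, 41
Sum = 1 + 41 = 42

σ(41) = 42


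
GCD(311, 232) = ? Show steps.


311 = 1 * 232 + 79
232 = 2 * 79 + 74
79 = 1 * 74 + 5
74 = 14 * 5 + 4
5 = 1 * 4 + 1
4 = 4 * 1 + 0
GCD = 1


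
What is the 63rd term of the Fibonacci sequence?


Sequence: 1, 1, 2, 3, 5, 8, 13, 21, 34, 55, 89, 144, 233, 377, 610, 987, 1597, 2584, 4181, 6765, 10946, 17711, 28657, 46368, 75025, 121393, 196418, 317811, 514229, 832040, 1346269, 2178309, 3524578, 5702887, 9227465, 14930352, 24157817, 39088169, 63245986, 102334155, 165580141, 267914296, 433494437, 701408733, 1134903170, 1836311903, 2971215073, 4807526976, 7778742049, 12586269025, 20365011074, 32951280099, 53316291173, 86267571272, 139583862445, 225851433717, 365435296162, 591286729879, 956722026041, 1548008755920, 2504730781961, 4052739537881, 6557470319842
F(63) = 6557470319842


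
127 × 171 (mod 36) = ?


127 × 171 = 21717
21717 mod 36 = 9


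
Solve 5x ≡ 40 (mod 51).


GCD(5, 51) = 1, unique solution
a^(-1) mod 51 = 41
x = 41 * 40 mod 51 = 8

x ≡ 8 (mod 51)


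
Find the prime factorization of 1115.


1115 / 5 = 223
223 / 223 = 1
1115 = 5 × 223


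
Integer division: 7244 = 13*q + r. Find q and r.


7244 = 13 * 557 + 3
Check: 7241 + 3 = 7244

q = 557, r = 3


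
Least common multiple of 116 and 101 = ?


GCD(116, 101) = 1
LCM = 116*101/1 = 11716/1 = 11716

LCM = 11716


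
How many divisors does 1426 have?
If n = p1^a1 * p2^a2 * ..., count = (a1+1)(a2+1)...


1426 = 2^1 × 23^1 × 31^1
d(1426) = (1+1) × (1+1) × (1+1) = 8

8 divisors


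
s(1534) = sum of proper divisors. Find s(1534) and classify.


Proper divisors: 1, 2, 13, 26, 59, 118, 767
Sum = 1 + 2 + 13 + 26 + 59 + 118 + 767 = 986
986 < 1534 → deficient

s(1534) = 986 (deficient)


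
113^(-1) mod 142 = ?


Use the extended Euclidean algorithm on (142, 113); each row r = 142*s + 113*t:
r=142, s=1, t=0
r=113, s=0, t=1
q=1: r=29, s=1, t=-1   [142*(1) + 113*(-1) = 29]
q=3: r=26, s=-3, t=4   [142*(-3) + 113*(4) = 26]
q=1: r=3, s=4, t=-5   [142*(4) + 113*(-5) = 3]
q=8: r=2, s=-35, t=44   [142*(-35) + 113*(44) = 2]
q=1: r=1, s=39, t=-49   [142*(39) + 113*(-49) = 1]
q=2: r=0, s=-113, t=142   [142*(-113) + 113*(142) = 0]
GCD = 1 with t = -49, so 113*(-49) ≡ 1 (mod 142)
Inverse = -49 mod 142 = 93
Check: 113 * 93 = 10509 ≡ 1 (mod 142)

113^(-1) ≡ 93 (mod 142)


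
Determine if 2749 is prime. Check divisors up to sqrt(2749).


Check divisors up to sqrt(2749) = 52.4309
No divisors found.
2749 is prime.

Yes, 2749 is prime


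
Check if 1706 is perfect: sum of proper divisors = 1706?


Proper divisors of 1706: 1, 2, 853
Sum = 1 + 2 + 853 = 856

No, 1706 is not perfect (856 ≠ 1706)


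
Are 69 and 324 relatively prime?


Euclidean algorithm:
324 = 4 * 69 + 48
69 = 1 * 48 + 21
48 = 2 * 21 + 6
21 = 3 * 6 + 3
6 = 2 * 3 + 0
GCD(69, 324) = 3

No, not coprime (GCD = 3)


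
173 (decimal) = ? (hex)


173 (base 10) = 173 (decimal)
173 (decimal) = AD (base 16)


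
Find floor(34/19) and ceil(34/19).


34/19 = 1.7895
floor = 1
ceil = 2

floor = 1, ceil = 2


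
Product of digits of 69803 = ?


6 × 9 × 8 × 0 × 3 = 0


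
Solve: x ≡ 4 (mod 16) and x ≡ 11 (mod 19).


M = 16*19 = 304
M1 = M/16 = 19, M2 = M/19 = 16
M1^(-1) mod 16 = 11, M2^(-1) mod 19 = 6
x = 4*19*11 + 11*16*6 = 1892
1892 mod 304 = 68
Check: 68 mod 16 = 4 ✓, 68 mod 19 = 11 ✓

x ≡ 68 (mod 304)


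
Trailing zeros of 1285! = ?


floor(1285/5) = 257
floor(1285/25) = 51
floor(1285/125) = 10
floor(1285/625) = 2
Total = 320

320 trailing zeros


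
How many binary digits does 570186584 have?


570186584 in base 2 = 100001111111000101101101011000
Number of digits = 30

30 digits (base 2)


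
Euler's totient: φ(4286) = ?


4286 = 2 × 2143
Prime factors: 2, 2143
φ(4286) = 4286 × (1-1/2) × (1-1/2143)
= 4286 × 1/2 × 2142/2143 = 2142

φ(4286) = 2142


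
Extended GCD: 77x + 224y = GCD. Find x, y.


Tabular extended Euclidean (each row: r = 77*s + 224*t):
r=77, s=1, t=0
r=224, s=0, t=1
q=0: r=77, s=1, t=0   [77*(1) + 224*(0) = 77]
q=2: r=70, s=-2, t=1   [77*(-2) + 224*(1) = 70]
q=1: r=7, s=3, t=-1   [77*(3) + 224*(-1) = 7]
q=10: r=0, s=-32, t=11   [77*(-32) + 224*(11) = 0]
GCD = 7; from the row with r=7: x=3, y=-1
Check: 77*(3) + 224*(-1) = 231 - 224 = 7

GCD = 7, x = 3, y = -1


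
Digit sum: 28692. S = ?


2 + 8 + 6 + 9 + 2 = 27


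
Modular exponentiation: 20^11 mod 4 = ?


20^1 mod 4 = 0
20^2 mod 4 = 0
20^3 mod 4 = 0
20^4 mod 4 = 0
20^5 mod 4 = 0
20^6 mod 4 = 0
20^7 mod 4 = 0
20^8 mod 4 = 0
20^9 mod 4 = 0
20^10 mod 4 = 0
20^11 mod 4 = 0


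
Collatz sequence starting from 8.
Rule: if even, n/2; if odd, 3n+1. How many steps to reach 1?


8 → 4 → 2 → 1
Total steps = 3

3 steps


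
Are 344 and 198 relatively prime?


Euclidean algorithm:
344 = 1 * 198 + 146
198 = 1 * 146 + 52
146 = 2 * 52 + 42
52 = 1 * 42 + 10
42 = 4 * 10 + 2
10 = 5 * 2 + 0
GCD(344, 198) = 2

No, not coprime (GCD = 2)


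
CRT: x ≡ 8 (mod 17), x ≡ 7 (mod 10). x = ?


M = 17*10 = 170
M1 = M/17 = 10, M2 = M/10 = 17
M1^(-1) mod 17 = 12, M2^(-1) mod 10 = 3
x = 8*10*12 + 7*17*3 = 1317
1317 mod 170 = 127
Check: 127 mod 17 = 8 ✓, 127 mod 10 = 7 ✓

x ≡ 127 (mod 170)


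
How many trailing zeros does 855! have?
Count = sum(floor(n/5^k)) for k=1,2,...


floor(855/5) = 171
floor(855/25) = 34
floor(855/125) = 6
floor(855/625) = 1
Total = 212

212 trailing zeros


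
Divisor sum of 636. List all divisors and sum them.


Divisors of 636: 1, 2, 3, 4, 6, 12, 53, 106, 159, 212, 318, 636
Sum = 1 + 2 + 3 + 4 + 6 + 12 + 53 + 106 + 159 + 212 + 318 + 636 = 1512

σ(636) = 1512


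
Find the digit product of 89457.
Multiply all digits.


8 × 9 × 4 × 5 × 7 = 10080


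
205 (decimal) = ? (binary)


205 (base 10) = 205 (decimal)
205 (decimal) = 11001101 (base 2)


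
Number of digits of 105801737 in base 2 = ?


105801737 in base 2 = 110010011100110100000001001
Number of digits = 27

27 digits (base 2)


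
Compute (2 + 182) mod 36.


2 + 182 = 184
184 mod 36 = 4


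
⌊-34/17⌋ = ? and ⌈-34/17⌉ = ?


-34/17 = -2.0000
floor = -2
ceil = -2

floor = -2, ceil = -2


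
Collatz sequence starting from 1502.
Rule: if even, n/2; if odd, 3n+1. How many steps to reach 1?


1502 → 751 → 2254 → 1127 → 3382 → 1691 → 5074 → 2537 → 7612 → 3806 → 1903 → 5710 → 2855 → 8566 → 4283 → 12850 → 6425 → 19276 → 9638 → 4819 → 14458 → 7229 → 21688 → 10844 → 5422 → 2711 → 8134 → 4067 → 12202 → 6101 → 18304 → 9152 → 4576 → 2288 → 1144 → 572 → 286 → 143 → 430 → 215 → 646 → 323 → 970 → 485 → 1456 → 728 → 364 → 182 → 91 → 274 → 137 → 412 → 206 → 103 → 310 → 155 → 466 → 233 → 700 → 350 → 175 → 526 → 263 → 790 → 395 → 1186 → 593 → 1780 → 890 → 445 → 1336 → 668 → 334 → 167 → 502 → 251 → 754 → 377 → 1132 → 566 → 283 → 850 → 425 → 1276 → 638 → 319 → 958 → 479 → 1438 → 719 → 2158 → 1079 → 3238 → 1619 → 4858 → 2429 → 7288 → 3644 → 1822 → 911 → 2734 → 1367 → 4102 → 2051 → 6154 → 3077 → 9232 → 4616 → 2308 → 1154 → 577 → 1732 → 866 → 433 → 1300 → 650 → 325 → 976 → 488 → 244 → 122 → 61 → 184 → 92 → 46 → 23 → 70 → 35 → 106 → 53 → 160 → 80 → 40 → 20 → 10 → 5 → 16 → 8 → 4 → 2 → 1
Total steps = 140

140 steps


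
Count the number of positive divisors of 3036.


3036 = 2^2 × 3^1 × 11^1 × 23^1
d(3036) = (2+1) × (1+1) × (1+1) × (1+1) = 24

24 divisors


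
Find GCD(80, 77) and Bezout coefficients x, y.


Tabular extended Euclidean (each row: r = 80*s + 77*t):
r=80, s=1, t=0
r=77, s=0, t=1
q=1: r=3, s=1, t=-1   [80*(1) + 77*(-1) = 3]
q=25: r=2, s=-25, t=26   [80*(-25) + 77*(26) = 2]
q=1: r=1, s=26, t=-27   [80*(26) + 77*(-27) = 1]
q=2: r=0, s=-77, t=80   [80*(-77) + 77*(80) = 0]
GCD = 1; from the row with r=1: x=26, y=-27
Check: 80*(26) + 77*(-27) = 2080 - 2079 = 1

GCD = 1, x = 26, y = -27


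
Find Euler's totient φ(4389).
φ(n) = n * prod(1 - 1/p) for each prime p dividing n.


4389 = 3 × 7 × 11 × 19
Prime factors: 3, 7, 11, 19
φ(4389) = 4389 × (1-1/3) × (1-1/7) × (1-1/11) × (1-1/19)
= 4389 × 2/3 × 6/7 × 10/11 × 18/19 = 2160

φ(4389) = 2160


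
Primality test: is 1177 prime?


1177 / 11 = 107 (exact division)
1177 is NOT prime.

No, 1177 is not prime


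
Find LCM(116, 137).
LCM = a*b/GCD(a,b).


GCD(116, 137) = 1
LCM = 116*137/1 = 15892/1 = 15892

LCM = 15892


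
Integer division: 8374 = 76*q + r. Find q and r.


8374 = 76 * 110 + 14
Check: 8360 + 14 = 8374

q = 110, r = 14


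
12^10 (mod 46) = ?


12^1 mod 46 = 12
12^2 mod 46 = 6
12^3 mod 46 = 26
12^4 mod 46 = 36
12^5 mod 46 = 18
12^6 mod 46 = 32
12^7 mod 46 = 16
12^8 mod 46 = 8
12^9 mod 46 = 4
12^10 mod 46 = 2


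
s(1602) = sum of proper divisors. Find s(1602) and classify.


Proper divisors: 1, 2, 3, 6, 9, 18, 89, 178, 267, 534, 801
Sum = 1 + 2 + 3 + 6 + 9 + 18 + 89 + 178 + 267 + 534 + 801 = 1908
1908 > 1602 → abundant

s(1602) = 1908 (abundant)


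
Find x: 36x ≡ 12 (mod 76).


GCD(36, 76) = 4 divides 12
Divide: 9x ≡ 3 (mod 19)
x ≡ 13 (mod 19)


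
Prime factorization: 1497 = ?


1497 / 3 = 499
499 / 499 = 1
1497 = 3 × 499


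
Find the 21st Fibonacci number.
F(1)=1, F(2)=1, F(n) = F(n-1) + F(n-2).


Sequence: 1, 1, 2, 3, 5, 8, 13, 21, 34, 55, 89, 144, 233, 377, 610, 987, 1597, 2584, 4181, 6765, 10946
F(21) = 10946


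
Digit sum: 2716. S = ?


2 + 7 + 1 + 6 = 16


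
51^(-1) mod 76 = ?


Use the extended Euclidean algorithm on (76, 51); each row r = 76*s + 51*t:
r=76, s=1, t=0
r=51, s=0, t=1
q=1: r=25, s=1, t=-1   [76*(1) + 51*(-1) = 25]
q=2: r=1, s=-2, t=3   [76*(-2) + 51*(3) = 1]
q=25: r=0, s=51, t=-76   [76*(51) + 51*(-76) = 0]
GCD = 1 with t = 3, so 51*(3) ≡ 1 (mod 76)
Inverse = 3 mod 76 = 3
Check: 51 * 3 = 153 ≡ 1 (mod 76)

51^(-1) ≡ 3 (mod 76)


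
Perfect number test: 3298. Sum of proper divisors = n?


Proper divisors of 3298: 1, 2, 17, 34, 97, 194, 1649
Sum = 1 + 2 + 17 + 34 + 97 + 194 + 1649 = 1994

No, 3298 is not perfect (1994 ≠ 3298)


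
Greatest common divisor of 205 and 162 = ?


205 = 1 * 162 + 43
162 = 3 * 43 + 33
43 = 1 * 33 + 10
33 = 3 * 10 + 3
10 = 3 * 3 + 1
3 = 3 * 1 + 0
GCD = 1


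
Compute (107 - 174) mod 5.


107 - 174 = -67
-67 mod 5 = 3


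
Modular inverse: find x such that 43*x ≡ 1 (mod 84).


Use the extended Euclidean algorithm on (84, 43); each row r = 84*s + 43*t:
r=84, s=1, t=0
r=43, s=0, t=1
q=1: r=41, s=1, t=-1   [84*(1) + 43*(-1) = 41]
q=1: r=2, s=-1, t=2   [84*(-1) + 43*(2) = 2]
q=20: r=1, s=21, t=-41   [84*(21) + 43*(-41) = 1]
q=2: r=0, s=-43, t=84   [84*(-43) + 43*(84) = 0]
GCD = 1 with t = -41, so 43*(-41) ≡ 1 (mod 84)
Inverse = -41 mod 84 = 43
Check: 43 * 43 = 1849 ≡ 1 (mod 84)

43^(-1) ≡ 43 (mod 84)


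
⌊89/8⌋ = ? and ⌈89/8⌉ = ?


89/8 = 11.1250
floor = 11
ceil = 12

floor = 11, ceil = 12


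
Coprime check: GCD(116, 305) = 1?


Euclidean algorithm:
305 = 2 * 116 + 73
116 = 1 * 73 + 43
73 = 1 * 43 + 30
43 = 1 * 30 + 13
30 = 2 * 13 + 4
13 = 3 * 4 + 1
4 = 4 * 1 + 0
GCD(116, 305) = 1

Yes, coprime (GCD = 1)


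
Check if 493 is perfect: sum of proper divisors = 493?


Proper divisors of 493: 1, 17, 29
Sum = 1 + 17 + 29 = 47

No, 493 is not perfect (47 ≠ 493)


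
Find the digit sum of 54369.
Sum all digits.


5 + 4 + 3 + 6 + 9 = 27


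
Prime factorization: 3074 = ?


3074 / 2 = 1537
1537 / 29 = 53
53 / 53 = 1
3074 = 2 × 29 × 53


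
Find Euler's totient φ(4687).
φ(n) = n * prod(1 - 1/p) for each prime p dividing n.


4687 = 43 × 109
Prime factors: 43, 109
φ(4687) = 4687 × (1-1/43) × (1-1/109)
= 4687 × 42/43 × 108/109 = 4536

φ(4687) = 4536


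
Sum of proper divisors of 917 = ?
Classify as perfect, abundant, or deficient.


Proper divisors: 1, 7, 131
Sum = 1 + 7 + 131 = 139
139 < 917 → deficient

s(917) = 139 (deficient)


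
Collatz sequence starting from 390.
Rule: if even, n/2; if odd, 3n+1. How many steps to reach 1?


390 → 195 → 586 → 293 → 880 → 440 → 220 → 110 → 55 → 166 → 83 → 250 → 125 → 376 → 188 → 94 → 47 → 142 → 71 → 214 → 107 → 322 → 161 → 484 → 242 → 121 → 364 → 182 → 91 → 274 → 137 → 412 → 206 → 103 → 310 → 155 → 466 → 233 → 700 → 350 → 175 → 526 → 263 → 790 → 395 → 1186 → 593 → 1780 → 890 → 445 → 1336 → 668 → 334 → 167 → 502 → 251 → 754 → 377 → 1132 → 566 → 283 → 850 → 425 → 1276 → 638 → 319 → 958 → 479 → 1438 → 719 → 2158 → 1079 → 3238 → 1619 → 4858 → 2429 → 7288 → 3644 → 1822 → 911 → 2734 → 1367 → 4102 → 2051 → 6154 → 3077 → 9232 → 4616 → 2308 → 1154 → 577 → 1732 → 866 → 433 → 1300 → 650 → 325 → 976 → 488 → 244 → 122 → 61 → 184 → 92 → 46 → 23 → 70 → 35 → 106 → 53 → 160 → 80 → 40 → 20 → 10 → 5 → 16 → 8 → 4 → 2 → 1
Total steps = 120

120 steps


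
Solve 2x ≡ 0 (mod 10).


GCD(2, 10) = 2 divides 0
Divide: 1x ≡ 0 (mod 5)
x ≡ 0 (mod 5)


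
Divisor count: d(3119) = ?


3119 = 3119^1
d(3119) = (1+1) = 2

2 divisors


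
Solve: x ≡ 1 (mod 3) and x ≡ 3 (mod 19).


M = 3*19 = 57
M1 = M/3 = 19, M2 = M/19 = 3
M1^(-1) mod 3 = 1, M2^(-1) mod 19 = 13
x = 1*19*1 + 3*3*13 = 136
136 mod 57 = 22
Check: 22 mod 3 = 1 ✓, 22 mod 19 = 3 ✓

x ≡ 22 (mod 57)


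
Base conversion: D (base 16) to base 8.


D (base 16) = 13 (decimal)
13 (decimal) = 15 (base 8)


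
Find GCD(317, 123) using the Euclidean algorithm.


317 = 2 * 123 + 71
123 = 1 * 71 + 52
71 = 1 * 52 + 19
52 = 2 * 19 + 14
19 = 1 * 14 + 5
14 = 2 * 5 + 4
5 = 1 * 4 + 1
4 = 4 * 1 + 0
GCD = 1


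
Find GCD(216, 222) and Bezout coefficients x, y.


Tabular extended Euclidean (each row: r = 216*s + 222*t):
r=216, s=1, t=0
r=222, s=0, t=1
q=0: r=216, s=1, t=0   [216*(1) + 222*(0) = 216]
q=1: r=6, s=-1, t=1   [216*(-1) + 222*(1) = 6]
q=36: r=0, s=37, t=-36   [216*(37) + 222*(-36) = 0]
GCD = 6; from the row with r=6: x=-1, y=1
Check: 216*(-1) + 222*(1) = -216 + 222 = 6

GCD = 6, x = -1, y = 1


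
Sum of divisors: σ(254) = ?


Divisors of 254: 1, 2, 127, 254
Sum = 1 + 2 + 127 + 254 = 384

σ(254) = 384


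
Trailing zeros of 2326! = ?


floor(2326/5) = 465
floor(2326/25) = 93
floor(2326/125) = 18
floor(2326/625) = 3
Total = 579

579 trailing zeros


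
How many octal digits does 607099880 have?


607099880 in base 8 = 4413715750
Number of digits = 10

10 digits (base 8)


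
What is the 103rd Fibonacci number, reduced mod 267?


F(k) mod 267 for k=1..103:
1, 1, 2, 3, 5, 8, 13, 21, 34, 55, 89, 144, 233, 110, 76, 186, 262, 181, 176, 90, 266, 89, 88, 177, 265, 175, 173, 81, 254, 68, 55, 123, 178, 34, 212, 246, 191, 170, 94, 264, 91, 88, 179, 0, 179, 179, 91, 3, 94, 97, 191, 21, 212, 233, 178, 144, 55, 199, 254, 186, 173, 92, 265, 90, 88, 178, 266, 177, 176, 86, 262, 81, 76, 157, 233, 123, 89, 212, 34, 246, 13, 259, 5, 264, 2, 266, 1, 0, 1, 1, 2, 3, 5, 8, 13, 21, 34, 55, 89, 144, 233, 110, 76
F(103) mod 267 = 76


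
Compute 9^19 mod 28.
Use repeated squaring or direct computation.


9^1 mod 28 = 9
9^2 mod 28 = 25
9^3 mod 28 = 1
9^4 mod 28 = 9
9^5 mod 28 = 25
9^6 mod 28 = 1
9^7 mod 28 = 9
9^8 mod 28 = 25
9^9 mod 28 = 1
9^10 mod 28 = 9
9^11 mod 28 = 25
9^12 mod 28 = 1
9^13 mod 28 = 9
9^14 mod 28 = 25
9^15 mod 28 = 1
9^16 mod 28 = 9
9^17 mod 28 = 25
9^18 mod 28 = 1
9^19 mod 28 = 9


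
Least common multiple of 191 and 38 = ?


GCD(191, 38) = 1
LCM = 191*38/1 = 7258/1 = 7258

LCM = 7258


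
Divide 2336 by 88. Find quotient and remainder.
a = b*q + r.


2336 = 88 * 26 + 48
Check: 2288 + 48 = 2336

q = 26, r = 48


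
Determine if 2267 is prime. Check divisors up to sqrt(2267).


Check divisors up to sqrt(2267) = 47.6130
No divisors found.
2267 is prime.

Yes, 2267 is prime


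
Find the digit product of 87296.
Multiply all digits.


8 × 7 × 2 × 9 × 6 = 6048


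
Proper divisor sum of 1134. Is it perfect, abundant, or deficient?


Proper divisors: 1, 2, 3, 6, 7, 9, 14, 18, 21, 27, 42, 54, 63, 81, 126, 162, 189, 378, 567
Sum = 1 + 2 + 3 + 6 + 7 + 9 + 14 + 18 + 21 + 27 + 42 + 54 + 63 + 81 + 126 + 162 + 189 + 378 + 567 = 1770
1770 > 1134 → abundant

s(1134) = 1770 (abundant)


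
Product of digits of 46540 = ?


4 × 6 × 5 × 4 × 0 = 0


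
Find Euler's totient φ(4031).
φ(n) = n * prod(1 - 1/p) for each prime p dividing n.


4031 = 29 × 139
Prime factors: 29, 139
φ(4031) = 4031 × (1-1/29) × (1-1/139)
= 4031 × 28/29 × 138/139 = 3864

φ(4031) = 3864


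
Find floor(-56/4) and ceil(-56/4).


-56/4 = -14.0000
floor = -14
ceil = -14

floor = -14, ceil = -14


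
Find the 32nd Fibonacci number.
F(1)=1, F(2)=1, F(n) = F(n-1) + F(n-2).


Sequence: 1, 1, 2, 3, 5, 8, 13, 21, 34, 55, 89, 144, 233, 377, 610, 987, 1597, 2584, 4181, 6765, 10946, 17711, 28657, 46368, 75025, 121393, 196418, 317811, 514229, 832040, 1346269, 2178309
F(32) = 2178309


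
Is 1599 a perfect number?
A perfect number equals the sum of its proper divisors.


Proper divisors of 1599: 1, 3, 13, 39, 41, 123, 533
Sum = 1 + 3 + 13 + 39 + 41 + 123 + 533 = 753

No, 1599 is not perfect (753 ≠ 1599)


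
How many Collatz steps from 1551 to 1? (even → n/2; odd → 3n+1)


1551 → 4654 → 2327 → 6982 → 3491 → 10474 → 5237 → 15712 → 7856 → 3928 → 1964 → 982 → 491 → 1474 → 737 → 2212 → 1106 → 553 → 1660 → 830 → 415 → 1246 → 623 → 1870 → 935 → 2806 → 1403 → 4210 → 2105 → 6316 → 3158 → 1579 → 4738 → 2369 → 7108 → 3554 → 1777 → 5332 → 2666 → 1333 → 4000 → 2000 → 1000 → 500 → 250 → 125 → 376 → 188 → 94 → 47 → 142 → 71 → 214 → 107 → 322 → 161 → 484 → 242 → 121 → 364 → 182 → 91 → 274 → 137 → 412 → 206 → 103 → 310 → 155 → 466 → 233 → 700 → 350 → 175 → 526 → 263 → 790 → 395 → 1186 → 593 → 1780 → 890 → 445 → 1336 → 668 → 334 → 167 → 502 → 251 → 754 → 377 → 1132 → 566 → 283 → 850 → 425 → 1276 → 638 → 319 → 958 → 479 → 1438 → 719 → 2158 → 1079 → 3238 → 1619 → 4858 → 2429 → 7288 → 3644 → 1822 → 911 → 2734 → 1367 → 4102 → 2051 → 6154 → 3077 → 9232 → 4616 → 2308 → 1154 → 577 → 1732 → 866 → 433 → 1300 → 650 → 325 → 976 → 488 → 244 → 122 → 61 → 184 → 92 → 46 → 23 → 70 → 35 → 106 → 53 → 160 → 80 → 40 → 20 → 10 → 5 → 16 → 8 → 4 → 2 → 1
Total steps = 153

153 steps


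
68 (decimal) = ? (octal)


68 (base 10) = 68 (decimal)
68 (decimal) = 104 (base 8)


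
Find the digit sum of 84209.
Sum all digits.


8 + 4 + 2 + 0 + 9 = 23


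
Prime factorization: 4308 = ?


4308 / 2 = 2154
2154 / 2 = 1077
1077 / 3 = 359
359 / 359 = 1
4308 = 2^2 × 3 × 359


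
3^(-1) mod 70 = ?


Use the extended Euclidean algorithm on (70, 3); each row r = 70*s + 3*t:
r=70, s=1, t=0
r=3, s=0, t=1
q=23: r=1, s=1, t=-23   [70*(1) + 3*(-23) = 1]
q=3: r=0, s=-3, t=70   [70*(-3) + 3*(70) = 0]
GCD = 1 with t = -23, so 3*(-23) ≡ 1 (mod 70)
Inverse = -23 mod 70 = 47
Check: 3 * 47 = 141 ≡ 1 (mod 70)

3^(-1) ≡ 47 (mod 70)


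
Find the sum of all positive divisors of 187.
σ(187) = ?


Divisors of 187: 1, 11, 17, 187
Sum = 1 + 11 + 17 + 187 = 216

σ(187) = 216


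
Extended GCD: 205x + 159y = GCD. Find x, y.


Tabular extended Euclidean (each row: r = 205*s + 159*t):
r=205, s=1, t=0
r=159, s=0, t=1
q=1: r=46, s=1, t=-1   [205*(1) + 159*(-1) = 46]
q=3: r=21, s=-3, t=4   [205*(-3) + 159*(4) = 21]
q=2: r=4, s=7, t=-9   [205*(7) + 159*(-9) = 4]
q=5: r=1, s=-38, t=49   [205*(-38) + 159*(49) = 1]
q=4: r=0, s=159, t=-205   [205*(159) + 159*(-205) = 0]
GCD = 1; from the row with r=1: x=-38, y=49
Check: 205*(-38) + 159*(49) = -7790 + 7791 = 1

GCD = 1, x = -38, y = 49


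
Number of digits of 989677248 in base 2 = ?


989677248 in base 2 = 111010111111010100011011000000
Number of digits = 30

30 digits (base 2)


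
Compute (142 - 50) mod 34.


142 - 50 = 92
92 mod 34 = 24


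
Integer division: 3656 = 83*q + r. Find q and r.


3656 = 83 * 44 + 4
Check: 3652 + 4 = 3656

q = 44, r = 4


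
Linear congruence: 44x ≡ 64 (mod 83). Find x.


GCD(44, 83) = 1, unique solution
a^(-1) mod 83 = 17
x = 17 * 64 mod 83 = 9

x ≡ 9 (mod 83)


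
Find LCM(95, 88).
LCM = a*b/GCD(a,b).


GCD(95, 88) = 1
LCM = 95*88/1 = 8360/1 = 8360

LCM = 8360


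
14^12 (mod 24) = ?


14^1 mod 24 = 14
14^2 mod 24 = 4
14^3 mod 24 = 8
14^4 mod 24 = 16
14^5 mod 24 = 8
14^6 mod 24 = 16
14^7 mod 24 = 8
14^8 mod 24 = 16
14^9 mod 24 = 8
14^10 mod 24 = 16
14^11 mod 24 = 8
14^12 mod 24 = 16


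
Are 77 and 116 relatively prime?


Euclidean algorithm:
116 = 1 * 77 + 39
77 = 1 * 39 + 38
39 = 1 * 38 + 1
38 = 38 * 1 + 0
GCD(77, 116) = 1

Yes, coprime (GCD = 1)


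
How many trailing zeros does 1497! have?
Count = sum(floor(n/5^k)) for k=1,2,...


floor(1497/5) = 299
floor(1497/25) = 59
floor(1497/125) = 11
floor(1497/625) = 2
Total = 371

371 trailing zeros


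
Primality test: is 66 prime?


66 / 2 = 33 (exact division)
66 is NOT prime.

No, 66 is not prime


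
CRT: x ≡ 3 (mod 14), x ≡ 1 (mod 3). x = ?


M = 14*3 = 42
M1 = M/14 = 3, M2 = M/3 = 14
M1^(-1) mod 14 = 5, M2^(-1) mod 3 = 2
x = 3*3*5 + 1*14*2 = 73
73 mod 42 = 31
Check: 31 mod 14 = 3 ✓, 31 mod 3 = 1 ✓

x ≡ 31 (mod 42)


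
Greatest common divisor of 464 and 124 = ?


464 = 3 * 124 + 92
124 = 1 * 92 + 32
92 = 2 * 32 + 28
32 = 1 * 28 + 4
28 = 7 * 4 + 0
GCD = 4


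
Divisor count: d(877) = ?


877 = 877^1
d(877) = (1+1) = 2

2 divisors


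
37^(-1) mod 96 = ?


Use the extended Euclidean algorithm on (96, 37); each row r = 96*s + 37*t:
r=96, s=1, t=0
r=37, s=0, t=1
q=2: r=22, s=1, t=-2   [96*(1) + 37*(-2) = 22]
q=1: r=15, s=-1, t=3   [96*(-1) + 37*(3) = 15]
q=1: r=7, s=2, t=-5   [96*(2) + 37*(-5) = 7]
q=2: r=1, s=-5, t=13   [96*(-5) + 37*(13) = 1]
q=7: r=0, s=37, t=-96   [96*(37) + 37*(-96) = 0]
GCD = 1 with t = 13, so 37*(13) ≡ 1 (mod 96)
Inverse = 13 mod 96 = 13
Check: 37 * 13 = 481 ≡ 1 (mod 96)

37^(-1) ≡ 13 (mod 96)
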